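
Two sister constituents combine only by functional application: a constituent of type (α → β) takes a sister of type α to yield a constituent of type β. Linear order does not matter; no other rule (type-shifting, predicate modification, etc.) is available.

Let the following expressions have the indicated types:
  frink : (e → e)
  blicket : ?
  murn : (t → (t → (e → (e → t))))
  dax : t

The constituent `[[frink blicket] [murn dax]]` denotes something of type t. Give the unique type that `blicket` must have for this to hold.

((e → e) → ((t → (e → (e → t))) → t))

[[frink blicket] [murn dax]] must have type t. The sister [murn dax] has type (t → (e → (e → t))); that is not a function onto t, so [frink blicket] must be the functor, of type ((t → (e → (e → t))) → t).
[frink blicket] must have type ((t → (e → (e → t))) → t). The sister frink has type (e → e); that is not a function onto ((t → (e → (e → t))) → t), so blicket must be the functor, of type ((e → e) → ((t → (e → (e → t))) → t)).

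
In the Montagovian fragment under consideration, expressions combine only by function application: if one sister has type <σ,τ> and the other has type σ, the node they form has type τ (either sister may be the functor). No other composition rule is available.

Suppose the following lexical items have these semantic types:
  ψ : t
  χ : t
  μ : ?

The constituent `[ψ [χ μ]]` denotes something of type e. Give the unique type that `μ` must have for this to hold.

[ψ [χ μ]] must have type e. The sister ψ has type t; that is not a function onto e, so [χ μ] must be the functor, of type <t,e>.
[χ μ] must have type <t,e>. The sister χ has type t; that is not a function onto <t,e>, so μ must be the functor, of type <t,<t,e>>.

<t,<t,e>>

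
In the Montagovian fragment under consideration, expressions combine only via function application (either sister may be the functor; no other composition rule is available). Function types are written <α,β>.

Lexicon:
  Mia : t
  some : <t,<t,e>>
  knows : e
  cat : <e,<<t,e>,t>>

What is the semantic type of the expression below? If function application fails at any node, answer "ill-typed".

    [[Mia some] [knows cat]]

[Mia some]: functor some : <t,<t,e>>, argument Mia : t; result <t,e>.
[knows cat]: functor cat : <e,<<t,e>,t>>, argument knows : e; result <<t,e>,t>.
[[Mia some] [knows cat]]: functor [knows cat] : <<t,e>,t>, argument [Mia some] : <t,e>; result t.

t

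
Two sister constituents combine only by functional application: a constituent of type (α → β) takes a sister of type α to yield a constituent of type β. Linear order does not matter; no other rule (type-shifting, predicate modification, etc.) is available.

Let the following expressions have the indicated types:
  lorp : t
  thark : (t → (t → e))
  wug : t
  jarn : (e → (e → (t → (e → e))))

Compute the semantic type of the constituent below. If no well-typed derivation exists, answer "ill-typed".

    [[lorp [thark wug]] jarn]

[thark wug]: functor thark : (t → (t → e)), argument wug : t; result (t → e).
[lorp [thark wug]]: functor [thark wug] : (t → e), argument lorp : t; result e.
[[lorp [thark wug]] jarn]: functor jarn : (e → (e → (t → (e → e)))), argument [lorp [thark wug]] : e; result (e → (t → (e → e))).

(e → (t → (e → e)))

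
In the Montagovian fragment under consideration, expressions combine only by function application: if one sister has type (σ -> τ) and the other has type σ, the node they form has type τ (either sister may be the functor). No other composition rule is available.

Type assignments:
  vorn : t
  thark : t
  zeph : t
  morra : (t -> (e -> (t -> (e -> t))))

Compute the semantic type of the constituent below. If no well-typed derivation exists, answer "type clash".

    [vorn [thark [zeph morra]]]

[zeph morra] — morra of type (t -> (e -> (t -> (e -> t)))) combines with zeph of type t: type (e -> (t -> (e -> t))).
[thark [zeph morra]]: t and (e -> (t -> (e -> t))) cannot combine by function application — type clash.

type clash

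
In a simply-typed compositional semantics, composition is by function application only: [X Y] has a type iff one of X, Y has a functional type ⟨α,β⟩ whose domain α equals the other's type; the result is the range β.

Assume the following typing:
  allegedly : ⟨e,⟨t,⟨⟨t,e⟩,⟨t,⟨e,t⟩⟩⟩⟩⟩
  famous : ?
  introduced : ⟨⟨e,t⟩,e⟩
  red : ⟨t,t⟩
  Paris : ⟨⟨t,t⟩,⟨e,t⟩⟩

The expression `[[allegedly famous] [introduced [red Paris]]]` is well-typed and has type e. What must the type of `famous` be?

⟨⟨e,⟨t,⟨⟨t,e⟩,⟨t,⟨e,t⟩⟩⟩⟩⟩,⟨e,e⟩⟩

[[allegedly famous] [introduced [red Paris]]] must have type e. The sister [introduced [red Paris]] has type e; that is not a function onto e, so [allegedly famous] must be the functor, of type ⟨e,e⟩.
[allegedly famous] must have type ⟨e,e⟩. The sister allegedly has type ⟨e,⟨t,⟨⟨t,e⟩,⟨t,⟨e,t⟩⟩⟩⟩⟩; that is not a function onto ⟨e,e⟩, so famous must be the functor, of type ⟨⟨e,⟨t,⟨⟨t,e⟩,⟨t,⟨e,t⟩⟩⟩⟩⟩,⟨e,e⟩⟩.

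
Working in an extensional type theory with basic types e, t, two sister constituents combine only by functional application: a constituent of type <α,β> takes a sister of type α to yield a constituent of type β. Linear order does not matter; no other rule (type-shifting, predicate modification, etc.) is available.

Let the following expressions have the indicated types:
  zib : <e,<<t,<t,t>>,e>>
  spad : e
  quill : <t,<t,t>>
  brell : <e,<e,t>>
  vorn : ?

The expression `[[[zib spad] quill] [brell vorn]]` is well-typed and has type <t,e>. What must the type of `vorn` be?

<<e,<e,t>>,<e,<t,e>>>

At [[[zib spad] quill] [brell vorn]] (required: <t,e>): [[zib spad] quill] is e, which is not a function with range <t,e>; hence [brell vorn] is the functor — type <e,<t,e>>.
At [brell vorn] (required: <e,<t,e>>): brell is <e,<e,t>>, which is not a function with range <e,<t,e>>; hence vorn is the functor — type <<e,<e,t>>,<e,<t,e>>>.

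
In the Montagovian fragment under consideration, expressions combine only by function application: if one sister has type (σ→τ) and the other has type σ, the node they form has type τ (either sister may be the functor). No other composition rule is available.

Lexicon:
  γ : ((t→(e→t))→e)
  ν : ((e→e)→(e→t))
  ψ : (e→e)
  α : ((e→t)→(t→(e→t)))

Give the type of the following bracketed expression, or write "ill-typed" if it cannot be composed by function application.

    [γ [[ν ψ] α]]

[ν ψ]: ((e→e)→(e→t)) applied to (e→e) yields (e→t).
[[ν ψ] α]: ((e→t)→(t→(e→t))) applied to (e→t) yields (t→(e→t)).
[γ [[ν ψ] α]]: ((t→(e→t))→e) applied to (t→(e→t)) yields e.

e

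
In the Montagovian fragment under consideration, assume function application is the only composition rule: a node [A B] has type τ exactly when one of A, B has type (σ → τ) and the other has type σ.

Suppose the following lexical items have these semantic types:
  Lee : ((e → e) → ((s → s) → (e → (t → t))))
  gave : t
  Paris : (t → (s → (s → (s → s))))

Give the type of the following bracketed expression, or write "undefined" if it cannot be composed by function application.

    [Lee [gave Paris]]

undefined

At [gave Paris], Paris : (t → (s → (s → (s → s)))) takes gave : t, giving (s → (s → (s → s))).
[Lee [gave Paris]]: ((e → e) → ((s → s) → (e → (t → t)))) and (s → (s → (s → s))) cannot combine by function application — type clash.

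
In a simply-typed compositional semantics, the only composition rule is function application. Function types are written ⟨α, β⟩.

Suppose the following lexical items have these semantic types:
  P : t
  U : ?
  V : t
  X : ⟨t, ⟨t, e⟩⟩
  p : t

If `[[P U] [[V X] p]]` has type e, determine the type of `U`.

[[P U] [[V X] p]] must have type e. The sister [[V X] p] has type e; that is not a function onto e, so [P U] must be the functor, of type ⟨e, e⟩.
[P U] must have type ⟨e, e⟩. The sister P has type t; that is not a function onto ⟨e, e⟩, so U must be the functor, of type ⟨t, ⟨e, e⟩⟩.

⟨t, ⟨e, e⟩⟩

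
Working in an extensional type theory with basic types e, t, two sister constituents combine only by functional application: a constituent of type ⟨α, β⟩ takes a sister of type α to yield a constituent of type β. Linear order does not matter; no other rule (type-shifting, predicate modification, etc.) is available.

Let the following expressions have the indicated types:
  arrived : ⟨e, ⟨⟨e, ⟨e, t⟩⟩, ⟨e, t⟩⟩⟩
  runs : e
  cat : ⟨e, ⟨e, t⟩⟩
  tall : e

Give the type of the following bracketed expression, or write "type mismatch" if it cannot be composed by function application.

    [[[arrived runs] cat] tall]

At [arrived runs], arrived : ⟨e, ⟨⟨e, ⟨e, t⟩⟩, ⟨e, t⟩⟩⟩ takes runs : e, giving ⟨⟨e, ⟨e, t⟩⟩, ⟨e, t⟩⟩.
At [[arrived runs] cat], [arrived runs] : ⟨⟨e, ⟨e, t⟩⟩, ⟨e, t⟩⟩ takes cat : ⟨e, ⟨e, t⟩⟩, giving ⟨e, t⟩.
At [[[arrived runs] cat] tall], [[arrived runs] cat] : ⟨e, t⟩ takes tall : e, giving t.

t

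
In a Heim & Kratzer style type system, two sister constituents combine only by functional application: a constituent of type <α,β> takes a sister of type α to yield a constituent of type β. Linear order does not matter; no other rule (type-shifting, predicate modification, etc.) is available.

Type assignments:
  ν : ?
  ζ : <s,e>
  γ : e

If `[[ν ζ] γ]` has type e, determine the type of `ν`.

[[ν ζ] γ] must have type e. The sister γ has type e; that is not a function onto e, so [ν ζ] must be the functor, of type <e,e>.
[ν ζ] must have type <e,e>. The sister ζ has type <s,e>; that is not a function onto <e,e>, so ν must be the functor, of type <<s,e>,<e,e>>.

<<s,e>,<e,e>>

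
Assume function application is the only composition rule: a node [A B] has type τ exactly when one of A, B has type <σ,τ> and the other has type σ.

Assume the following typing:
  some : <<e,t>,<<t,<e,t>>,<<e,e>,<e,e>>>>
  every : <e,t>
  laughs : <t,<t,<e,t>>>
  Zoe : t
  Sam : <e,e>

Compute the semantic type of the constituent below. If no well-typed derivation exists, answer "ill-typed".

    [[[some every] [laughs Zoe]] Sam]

<e,e>

[some every]: <<e,t>,<<t,<e,t>>,<<e,e>,<e,e>>>> applied to <e,t> yields <<t,<e,t>>,<<e,e>,<e,e>>>.
[laughs Zoe]: <t,<t,<e,t>>> applied to t yields <t,<e,t>>.
[[some every] [laughs Zoe]]: <<t,<e,t>>,<<e,e>,<e,e>>> applied to <t,<e,t>> yields <<e,e>,<e,e>>.
[[[some every] [laughs Zoe]] Sam]: <<e,e>,<e,e>> applied to <e,e> yields <e,e>.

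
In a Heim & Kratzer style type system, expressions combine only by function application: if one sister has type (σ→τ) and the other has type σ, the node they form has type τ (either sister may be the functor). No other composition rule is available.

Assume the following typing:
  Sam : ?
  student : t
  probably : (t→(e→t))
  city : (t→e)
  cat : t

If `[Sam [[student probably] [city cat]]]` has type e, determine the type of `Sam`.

For [Sam [[student probably] [city cat]]] to have type e with [[student probably] [city cat]] of type t, Sam must be the function: Sam : (t→e).

(t→e)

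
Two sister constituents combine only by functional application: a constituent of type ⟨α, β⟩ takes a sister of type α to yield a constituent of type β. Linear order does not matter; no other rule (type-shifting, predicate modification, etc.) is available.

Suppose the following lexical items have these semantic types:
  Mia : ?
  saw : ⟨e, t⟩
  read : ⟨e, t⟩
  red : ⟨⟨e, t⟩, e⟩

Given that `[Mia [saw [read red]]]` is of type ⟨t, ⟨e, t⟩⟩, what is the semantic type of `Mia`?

For [Mia [saw [read red]]] to have type ⟨t, ⟨e, t⟩⟩ with [saw [read red]] of type t, Mia must be the function: Mia : ⟨t, ⟨t, ⟨e, t⟩⟩⟩.

⟨t, ⟨t, ⟨e, t⟩⟩⟩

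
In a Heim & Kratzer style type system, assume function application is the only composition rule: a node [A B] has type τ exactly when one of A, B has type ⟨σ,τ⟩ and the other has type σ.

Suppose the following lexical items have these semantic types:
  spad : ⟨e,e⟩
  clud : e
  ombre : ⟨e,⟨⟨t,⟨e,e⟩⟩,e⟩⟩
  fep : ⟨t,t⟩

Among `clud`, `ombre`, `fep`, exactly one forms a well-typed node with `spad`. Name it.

clud — combines: spad : ⟨e,e⟩ takes clud : e as argument, giving e.
ombre : ⟨e,⟨⟨t,⟨e,e⟩⟩,e⟩⟩ — no; spad wants e, and ombre wants e.
fep : ⟨t,t⟩ — no; spad wants e, and fep wants t.

clud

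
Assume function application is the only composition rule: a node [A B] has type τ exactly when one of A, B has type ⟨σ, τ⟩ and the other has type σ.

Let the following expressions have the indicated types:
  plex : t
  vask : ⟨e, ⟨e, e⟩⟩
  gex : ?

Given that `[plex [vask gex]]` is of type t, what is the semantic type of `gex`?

⟨⟨e, ⟨e, e⟩⟩, ⟨t, t⟩⟩

For [plex [vask gex]] to have type t with plex of type t, [vask gex] must be the function: [vask gex] : ⟨t, t⟩.
For [vask gex] to have type ⟨t, t⟩ with vask of type ⟨e, ⟨e, e⟩⟩, gex must be the function: gex : ⟨⟨e, ⟨e, e⟩⟩, ⟨t, t⟩⟩.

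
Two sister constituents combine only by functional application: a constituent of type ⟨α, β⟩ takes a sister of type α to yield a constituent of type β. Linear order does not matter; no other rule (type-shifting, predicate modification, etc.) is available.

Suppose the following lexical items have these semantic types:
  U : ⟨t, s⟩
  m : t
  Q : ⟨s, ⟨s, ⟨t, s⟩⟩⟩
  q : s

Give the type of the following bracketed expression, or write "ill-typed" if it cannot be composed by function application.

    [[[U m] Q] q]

[U m]: ⟨t, s⟩ applied to t yields s.
[[U m] Q]: ⟨s, ⟨s, ⟨t, s⟩⟩⟩ applied to s yields ⟨s, ⟨t, s⟩⟩.
[[[U m] Q] q]: ⟨s, ⟨t, s⟩⟩ applied to s yields ⟨t, s⟩.

⟨t, s⟩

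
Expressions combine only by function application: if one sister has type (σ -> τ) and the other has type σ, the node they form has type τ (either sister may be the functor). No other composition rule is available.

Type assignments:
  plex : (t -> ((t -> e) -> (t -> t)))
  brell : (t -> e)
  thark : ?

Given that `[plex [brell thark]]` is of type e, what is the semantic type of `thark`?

[plex [brell thark]] must have type e. The sister plex has type (t -> ((t -> e) -> (t -> t))); that is not a function onto e, so [brell thark] must be the functor, of type ((t -> ((t -> e) -> (t -> t))) -> e).
[brell thark] must have type ((t -> ((t -> e) -> (t -> t))) -> e). The sister brell has type (t -> e); that is not a function onto ((t -> ((t -> e) -> (t -> t))) -> e), so thark must be the functor, of type ((t -> e) -> ((t -> ((t -> e) -> (t -> t))) -> e)).

((t -> e) -> ((t -> ((t -> e) -> (t -> t))) -> e))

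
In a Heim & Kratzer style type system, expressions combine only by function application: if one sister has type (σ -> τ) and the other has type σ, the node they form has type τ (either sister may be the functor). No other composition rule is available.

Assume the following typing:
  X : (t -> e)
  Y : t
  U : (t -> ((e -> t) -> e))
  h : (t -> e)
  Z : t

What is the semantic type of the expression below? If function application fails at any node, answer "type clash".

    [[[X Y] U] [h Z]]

type clash

[X Y] — X of type (t -> e) combines with Y of type t: type e.
[[X Y] U]: e and (t -> ((e -> t) -> e)) cannot combine by function application — type clash.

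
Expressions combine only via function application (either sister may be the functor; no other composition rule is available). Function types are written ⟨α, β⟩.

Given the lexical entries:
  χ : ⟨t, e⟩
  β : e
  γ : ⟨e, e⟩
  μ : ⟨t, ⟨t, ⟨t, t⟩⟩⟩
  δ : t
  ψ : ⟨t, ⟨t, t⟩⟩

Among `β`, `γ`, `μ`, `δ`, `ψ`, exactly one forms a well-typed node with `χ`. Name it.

β : e — no; χ wants t, and β wants nothing (atomic).
γ : ⟨e, e⟩ — no; χ wants t, and γ wants e.
μ : ⟨t, ⟨t, ⟨t, t⟩⟩⟩ — no; χ wants t, and μ wants t.
δ — combines: χ : ⟨t, e⟩ takes δ : t as argument, giving e.
ψ : ⟨t, ⟨t, t⟩⟩ — no; χ wants t, and ψ wants t.

δ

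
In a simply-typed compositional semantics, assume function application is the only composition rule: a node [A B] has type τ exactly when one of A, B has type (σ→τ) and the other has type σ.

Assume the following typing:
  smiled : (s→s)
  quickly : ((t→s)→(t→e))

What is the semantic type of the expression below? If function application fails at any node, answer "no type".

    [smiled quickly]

[smiled quickly]: (s→s) and ((t→s)→(t→e)) cannot combine by function application — type clash.

no type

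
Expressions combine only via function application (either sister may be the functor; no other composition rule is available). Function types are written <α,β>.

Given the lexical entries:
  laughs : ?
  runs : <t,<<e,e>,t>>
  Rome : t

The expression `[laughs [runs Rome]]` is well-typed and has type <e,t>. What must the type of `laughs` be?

<<<e,e>,t>,<e,t>>

For [laughs [runs Rome]] to have type <e,t> with [runs Rome] of type <<e,e>,t>, laughs must be the function: laughs : <<<e,e>,t>,<e,t>>.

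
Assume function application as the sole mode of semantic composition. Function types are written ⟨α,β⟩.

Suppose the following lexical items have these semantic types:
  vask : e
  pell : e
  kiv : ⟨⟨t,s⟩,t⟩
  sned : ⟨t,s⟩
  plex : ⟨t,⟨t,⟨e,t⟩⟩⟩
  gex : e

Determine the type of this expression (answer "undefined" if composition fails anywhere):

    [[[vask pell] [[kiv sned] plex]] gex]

[vask pell]: e and e cannot combine by function application — type clash.

undefined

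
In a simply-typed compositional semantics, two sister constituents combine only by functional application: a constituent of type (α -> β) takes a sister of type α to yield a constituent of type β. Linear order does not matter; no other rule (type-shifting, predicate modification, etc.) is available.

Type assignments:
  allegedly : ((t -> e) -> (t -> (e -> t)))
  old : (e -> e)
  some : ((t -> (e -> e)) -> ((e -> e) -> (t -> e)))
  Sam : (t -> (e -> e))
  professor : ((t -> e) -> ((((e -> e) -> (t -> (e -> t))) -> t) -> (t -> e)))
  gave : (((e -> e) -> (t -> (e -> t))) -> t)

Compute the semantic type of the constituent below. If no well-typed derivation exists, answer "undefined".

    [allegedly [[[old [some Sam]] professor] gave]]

At [some Sam], some : ((t -> (e -> e)) -> ((e -> e) -> (t -> e))) takes Sam : (t -> (e -> e)), giving ((e -> e) -> (t -> e)).
At [old [some Sam]], [some Sam] : ((e -> e) -> (t -> e)) takes old : (e -> e), giving (t -> e).
At [[old [some Sam]] professor], professor : ((t -> e) -> ((((e -> e) -> (t -> (e -> t))) -> t) -> (t -> e))) takes [old [some Sam]] : (t -> e), giving ((((e -> e) -> (t -> (e -> t))) -> t) -> (t -> e)).
At [[[old [some Sam]] professor] gave], [[old [some Sam]] professor] : ((((e -> e) -> (t -> (e -> t))) -> t) -> (t -> e)) takes gave : (((e -> e) -> (t -> (e -> t))) -> t), giving (t -> e).
At [allegedly [[[old [some Sam]] professor] gave]], allegedly : ((t -> e) -> (t -> (e -> t))) takes [[[old [some Sam]] professor] gave] : (t -> e), giving (t -> (e -> t)).

(t -> (e -> t))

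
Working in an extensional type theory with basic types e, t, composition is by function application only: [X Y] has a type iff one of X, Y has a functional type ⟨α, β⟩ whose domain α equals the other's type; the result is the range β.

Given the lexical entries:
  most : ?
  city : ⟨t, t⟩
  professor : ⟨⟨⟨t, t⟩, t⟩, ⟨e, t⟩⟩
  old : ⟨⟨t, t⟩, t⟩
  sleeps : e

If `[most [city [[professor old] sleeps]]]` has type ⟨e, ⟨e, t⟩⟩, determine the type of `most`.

At [most [city [[professor old] sleeps]]] (required: ⟨e, ⟨e, t⟩⟩): [city [[professor old] sleeps]] is t, which is not a function with range ⟨e, ⟨e, t⟩⟩; hence most is the functor — type ⟨t, ⟨e, ⟨e, t⟩⟩⟩.

⟨t, ⟨e, ⟨e, t⟩⟩⟩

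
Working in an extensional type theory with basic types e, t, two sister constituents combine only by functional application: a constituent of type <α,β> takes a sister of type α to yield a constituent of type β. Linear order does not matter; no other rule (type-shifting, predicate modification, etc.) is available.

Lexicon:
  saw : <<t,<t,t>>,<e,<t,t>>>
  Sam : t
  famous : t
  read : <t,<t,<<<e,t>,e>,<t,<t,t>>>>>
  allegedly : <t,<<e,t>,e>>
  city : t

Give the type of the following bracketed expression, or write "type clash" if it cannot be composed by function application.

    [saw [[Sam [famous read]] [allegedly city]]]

At [famous read], read : <t,<t,<<<e,t>,e>,<t,<t,t>>>>> takes famous : t, giving <t,<<<e,t>,e>,<t,<t,t>>>>.
At [Sam [famous read]], [famous read] : <t,<<<e,t>,e>,<t,<t,t>>>> takes Sam : t, giving <<<e,t>,e>,<t,<t,t>>>.
At [allegedly city], allegedly : <t,<<e,t>,e>> takes city : t, giving <<e,t>,e>.
At [[Sam [famous read]] [allegedly city]], [Sam [famous read]] : <<<e,t>,e>,<t,<t,t>>> takes [allegedly city] : <<e,t>,e>, giving <t,<t,t>>.
At [saw [[Sam [famous read]] [allegedly city]]], saw : <<t,<t,t>>,<e,<t,t>>> takes [[Sam [famous read]] [allegedly city]] : <t,<t,t>>, giving <e,<t,t>>.

<e,<t,t>>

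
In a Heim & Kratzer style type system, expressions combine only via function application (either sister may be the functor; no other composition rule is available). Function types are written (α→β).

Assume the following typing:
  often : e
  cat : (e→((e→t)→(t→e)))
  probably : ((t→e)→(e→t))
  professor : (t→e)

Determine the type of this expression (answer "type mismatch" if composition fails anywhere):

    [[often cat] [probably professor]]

(t→e)

[often cat]: functor cat : (e→((e→t)→(t→e))), argument often : e; result ((e→t)→(t→e)).
[probably professor]: functor probably : ((t→e)→(e→t)), argument professor : (t→e); result (e→t).
[[often cat] [probably professor]]: functor [often cat] : ((e→t)→(t→e)), argument [probably professor] : (e→t); result (t→e).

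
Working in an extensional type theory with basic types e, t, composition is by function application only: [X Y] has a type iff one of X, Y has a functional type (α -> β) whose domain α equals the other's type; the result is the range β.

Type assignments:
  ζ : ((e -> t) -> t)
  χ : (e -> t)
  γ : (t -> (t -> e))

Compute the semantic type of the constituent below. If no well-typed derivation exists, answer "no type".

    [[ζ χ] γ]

(t -> e)

[ζ χ]: ((e -> t) -> t) applied to (e -> t) yields t.
[[ζ χ] γ]: (t -> (t -> e)) applied to t yields (t -> e).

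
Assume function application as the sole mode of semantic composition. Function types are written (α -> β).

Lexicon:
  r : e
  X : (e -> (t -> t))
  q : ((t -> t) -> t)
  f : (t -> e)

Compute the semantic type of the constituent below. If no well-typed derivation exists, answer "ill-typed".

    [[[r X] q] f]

e

[r X]: X is (e -> (t -> t)), r is e; result (t -> t).
[[r X] q]: q is ((t -> t) -> t), [r X] is (t -> t); result t.
[[[r X] q] f]: f is (t -> e), [[r X] q] is t; result e.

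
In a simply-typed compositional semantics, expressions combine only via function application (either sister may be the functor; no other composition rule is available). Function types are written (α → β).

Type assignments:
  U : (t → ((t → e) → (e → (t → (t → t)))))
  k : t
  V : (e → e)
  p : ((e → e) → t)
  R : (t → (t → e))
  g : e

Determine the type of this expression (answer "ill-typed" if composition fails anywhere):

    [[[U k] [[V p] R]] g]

[U k]: U is (t → ((t → e) → (e → (t → (t → t))))), k is t; result ((t → e) → (e → (t → (t → t)))).
[V p]: p is ((e → e) → t), V is (e → e); result t.
[[V p] R]: R is (t → (t → e)), [V p] is t; result (t → e).
[[U k] [[V p] R]]: [U k] is ((t → e) → (e → (t → (t → t)))), [[V p] R] is (t → e); result (e → (t → (t → t))).
[[[U k] [[V p] R]] g]: [[U k] [[V p] R]] is (e → (t → (t → t))), g is e; result (t → (t → t)).

(t → (t → t))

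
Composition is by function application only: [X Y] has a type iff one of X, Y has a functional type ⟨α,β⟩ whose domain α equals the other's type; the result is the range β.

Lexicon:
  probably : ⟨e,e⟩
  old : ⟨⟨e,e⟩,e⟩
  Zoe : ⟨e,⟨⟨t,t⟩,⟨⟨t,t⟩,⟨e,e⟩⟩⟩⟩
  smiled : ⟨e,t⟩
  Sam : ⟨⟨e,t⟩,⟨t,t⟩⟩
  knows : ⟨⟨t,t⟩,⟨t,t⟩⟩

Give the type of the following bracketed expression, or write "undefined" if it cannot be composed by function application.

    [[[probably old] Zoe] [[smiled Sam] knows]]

At [probably old], old : ⟨⟨e,e⟩,e⟩ takes probably : ⟨e,e⟩, giving e.
At [[probably old] Zoe], Zoe : ⟨e,⟨⟨t,t⟩,⟨⟨t,t⟩,⟨e,e⟩⟩⟩⟩ takes [probably old] : e, giving ⟨⟨t,t⟩,⟨⟨t,t⟩,⟨e,e⟩⟩⟩.
At [smiled Sam], Sam : ⟨⟨e,t⟩,⟨t,t⟩⟩ takes smiled : ⟨e,t⟩, giving ⟨t,t⟩.
At [[smiled Sam] knows], knows : ⟨⟨t,t⟩,⟨t,t⟩⟩ takes [smiled Sam] : ⟨t,t⟩, giving ⟨t,t⟩.
At [[[probably old] Zoe] [[smiled Sam] knows]], [[probably old] Zoe] : ⟨⟨t,t⟩,⟨⟨t,t⟩,⟨e,e⟩⟩⟩ takes [[smiled Sam] knows] : ⟨t,t⟩, giving ⟨⟨t,t⟩,⟨e,e⟩⟩.

⟨⟨t,t⟩,⟨e,e⟩⟩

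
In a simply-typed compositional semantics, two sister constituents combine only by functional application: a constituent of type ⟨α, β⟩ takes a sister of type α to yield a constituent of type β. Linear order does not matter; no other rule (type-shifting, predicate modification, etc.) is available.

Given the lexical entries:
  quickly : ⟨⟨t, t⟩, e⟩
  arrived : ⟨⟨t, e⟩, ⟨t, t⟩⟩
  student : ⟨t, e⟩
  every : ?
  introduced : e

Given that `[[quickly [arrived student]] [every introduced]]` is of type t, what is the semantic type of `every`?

⟨e, ⟨e, t⟩⟩

At [[quickly [arrived student]] [every introduced]] (required: t): [quickly [arrived student]] is e, which is not a function with range t; hence [every introduced] is the functor — type ⟨e, t⟩.
At [every introduced] (required: ⟨e, t⟩): introduced is e, which is not a function with range ⟨e, t⟩; hence every is the functor — type ⟨e, ⟨e, t⟩⟩.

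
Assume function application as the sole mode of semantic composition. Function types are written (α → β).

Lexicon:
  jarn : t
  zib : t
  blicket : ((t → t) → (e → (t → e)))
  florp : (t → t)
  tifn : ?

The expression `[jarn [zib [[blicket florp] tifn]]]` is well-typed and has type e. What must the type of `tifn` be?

[jarn [zib [[blicket florp] tifn]]] must have type e. The sister jarn has type t; that is not a function onto e, so [zib [[blicket florp] tifn]] must be the functor, of type (t → e).
[zib [[blicket florp] tifn]] must have type (t → e). The sister zib has type t; that is not a function onto (t → e), so [[blicket florp] tifn] must be the functor, of type (t → (t → e)).
[[blicket florp] tifn] must have type (t → (t → e)). The sister [blicket florp] has type (e → (t → e)); that is not a function onto (t → (t → e)), so tifn must be the functor, of type ((e → (t → e)) → (t → (t → e))).

((e → (t → e)) → (t → (t → e)))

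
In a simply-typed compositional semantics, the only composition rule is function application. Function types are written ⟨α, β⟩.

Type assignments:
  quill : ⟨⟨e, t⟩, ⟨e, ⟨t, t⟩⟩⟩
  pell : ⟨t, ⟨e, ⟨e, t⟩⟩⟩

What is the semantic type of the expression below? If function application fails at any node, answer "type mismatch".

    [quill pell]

type mismatch

At [quill pell]: neither ⟨⟨e, t⟩, ⟨e, ⟨t, t⟩⟩⟩ nor ⟨t, ⟨e, ⟨e, t⟩⟩⟩ can take the other as argument; the node is ill-typed.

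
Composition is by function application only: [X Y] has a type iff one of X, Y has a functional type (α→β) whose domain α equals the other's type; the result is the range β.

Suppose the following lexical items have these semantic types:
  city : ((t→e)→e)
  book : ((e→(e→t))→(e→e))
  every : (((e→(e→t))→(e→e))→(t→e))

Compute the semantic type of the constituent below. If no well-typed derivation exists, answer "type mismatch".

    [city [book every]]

e

[book every] — every of type (((e→(e→t))→(e→e))→(t→e)) combines with book of type ((e→(e→t))→(e→e)): type (t→e).
[city [book every]] — city of type ((t→e)→e) combines with [book every] of type (t→e): type e.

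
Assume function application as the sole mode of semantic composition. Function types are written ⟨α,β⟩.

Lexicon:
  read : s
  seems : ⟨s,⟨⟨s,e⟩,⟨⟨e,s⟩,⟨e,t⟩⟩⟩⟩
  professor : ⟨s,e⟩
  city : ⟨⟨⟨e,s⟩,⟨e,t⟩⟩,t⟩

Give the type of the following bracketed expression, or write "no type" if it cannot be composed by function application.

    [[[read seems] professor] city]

t

[read seems] — seems of type ⟨s,⟨⟨s,e⟩,⟨⟨e,s⟩,⟨e,t⟩⟩⟩⟩ combines with read of type s: type ⟨⟨s,e⟩,⟨⟨e,s⟩,⟨e,t⟩⟩⟩.
[[read seems] professor] — [read seems] of type ⟨⟨s,e⟩,⟨⟨e,s⟩,⟨e,t⟩⟩⟩ combines with professor of type ⟨s,e⟩: type ⟨⟨e,s⟩,⟨e,t⟩⟩.
[[[read seems] professor] city] — city of type ⟨⟨⟨e,s⟩,⟨e,t⟩⟩,t⟩ combines with [[read seems] professor] of type ⟨⟨e,s⟩,⟨e,t⟩⟩: type t.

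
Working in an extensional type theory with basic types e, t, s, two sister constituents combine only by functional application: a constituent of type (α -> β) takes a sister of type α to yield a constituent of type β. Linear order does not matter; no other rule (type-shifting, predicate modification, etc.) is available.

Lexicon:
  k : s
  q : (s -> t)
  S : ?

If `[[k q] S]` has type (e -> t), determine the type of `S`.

For [[k q] S] to have type (e -> t) with [k q] of type t, S must be the function: S : (t -> (e -> t)).

(t -> (e -> t))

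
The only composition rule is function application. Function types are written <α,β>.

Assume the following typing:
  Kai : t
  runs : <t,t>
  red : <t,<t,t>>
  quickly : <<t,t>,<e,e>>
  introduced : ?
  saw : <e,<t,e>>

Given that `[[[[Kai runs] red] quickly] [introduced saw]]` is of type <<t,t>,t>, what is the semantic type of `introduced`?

<<e,<t,e>>,<<e,e>,<<t,t>,t>>>

For [[[[Kai runs] red] quickly] [introduced saw]] to have type <<t,t>,t> with [[[Kai runs] red] quickly] of type <e,e>, [introduced saw] must be the function: [introduced saw] : <<e,e>,<<t,t>,t>>.
For [introduced saw] to have type <<e,e>,<<t,t>,t>> with saw of type <e,<t,e>>, introduced must be the function: introduced : <<e,<t,e>>,<<e,e>,<<t,t>,t>>>.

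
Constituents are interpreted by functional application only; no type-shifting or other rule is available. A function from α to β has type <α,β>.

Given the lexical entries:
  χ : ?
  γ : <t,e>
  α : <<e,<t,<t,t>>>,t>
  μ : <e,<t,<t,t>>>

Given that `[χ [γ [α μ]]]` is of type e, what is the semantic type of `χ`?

[χ [γ [α μ]]] must have type e. The sister [γ [α μ]] has type e; that is not a function onto e, so χ must be the functor, of type <e,e>.

<e,e>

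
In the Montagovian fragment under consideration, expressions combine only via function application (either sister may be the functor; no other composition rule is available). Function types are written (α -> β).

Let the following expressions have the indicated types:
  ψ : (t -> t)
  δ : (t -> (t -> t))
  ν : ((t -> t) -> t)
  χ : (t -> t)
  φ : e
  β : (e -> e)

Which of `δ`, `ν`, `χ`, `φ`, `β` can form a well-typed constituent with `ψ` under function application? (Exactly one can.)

ν

δ : (t -> (t -> t)) — does not combine with ψ.
ν — combines: ν : ((t -> t) -> t) takes ψ : (t -> t) as argument, giving t.
χ : (t -> t) — does not combine with ψ.
φ : e — does not combine with ψ.
β : (e -> e) — does not combine with ψ.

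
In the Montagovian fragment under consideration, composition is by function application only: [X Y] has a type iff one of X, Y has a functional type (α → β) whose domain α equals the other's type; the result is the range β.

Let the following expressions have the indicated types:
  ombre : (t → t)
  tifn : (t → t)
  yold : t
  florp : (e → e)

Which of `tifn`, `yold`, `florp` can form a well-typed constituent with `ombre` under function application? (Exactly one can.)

tifn : (t → t) — does not combine with ombre.
yold — combines: ombre : (t → t) takes yold : t as argument, giving t.
florp : (e → e) — does not combine with ombre.

yold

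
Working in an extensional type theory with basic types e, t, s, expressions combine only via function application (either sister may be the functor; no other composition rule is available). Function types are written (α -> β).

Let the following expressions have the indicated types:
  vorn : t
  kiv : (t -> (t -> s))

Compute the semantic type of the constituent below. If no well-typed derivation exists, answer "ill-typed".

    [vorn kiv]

[vorn kiv] — kiv of type (t -> (t -> s)) combines with vorn of type t: type (t -> s).

(t -> s)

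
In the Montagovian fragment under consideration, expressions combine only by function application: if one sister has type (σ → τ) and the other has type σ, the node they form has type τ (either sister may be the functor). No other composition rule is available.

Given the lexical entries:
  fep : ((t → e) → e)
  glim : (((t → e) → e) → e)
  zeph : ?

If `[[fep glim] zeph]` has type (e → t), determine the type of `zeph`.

For [[fep glim] zeph] to have type (e → t) with [fep glim] of type e, zeph must be the function: zeph : (e → (e → t)).

(e → (e → t))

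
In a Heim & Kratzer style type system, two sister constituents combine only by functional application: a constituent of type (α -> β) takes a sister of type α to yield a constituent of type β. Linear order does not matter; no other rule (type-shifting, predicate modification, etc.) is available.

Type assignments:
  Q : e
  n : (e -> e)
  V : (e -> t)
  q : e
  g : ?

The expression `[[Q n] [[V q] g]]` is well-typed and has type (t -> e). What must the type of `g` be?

For [[Q n] [[V q] g]] to have type (t -> e) with [Q n] of type e, [[V q] g] must be the function: [[V q] g] : (e -> (t -> e)).
For [[V q] g] to have type (e -> (t -> e)) with [V q] of type t, g must be the function: g : (t -> (e -> (t -> e))).

(t -> (e -> (t -> e)))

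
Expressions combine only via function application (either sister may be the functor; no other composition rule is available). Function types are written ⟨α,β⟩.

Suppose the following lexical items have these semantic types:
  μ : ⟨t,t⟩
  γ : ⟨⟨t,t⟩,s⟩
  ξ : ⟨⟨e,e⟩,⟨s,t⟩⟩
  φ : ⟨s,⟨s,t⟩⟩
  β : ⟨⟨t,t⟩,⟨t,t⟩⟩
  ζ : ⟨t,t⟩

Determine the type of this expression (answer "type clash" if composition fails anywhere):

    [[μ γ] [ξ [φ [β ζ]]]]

type clash

[μ γ]: γ is ⟨⟨t,t⟩,s⟩, μ is ⟨t,t⟩; result s.
[β ζ]: β is ⟨⟨t,t⟩,⟨t,t⟩⟩, ζ is ⟨t,t⟩; result ⟨t,t⟩.
[φ [β ζ]]: ⟨s,⟨s,t⟩⟩ and ⟨t,t⟩ cannot combine by function application — type clash.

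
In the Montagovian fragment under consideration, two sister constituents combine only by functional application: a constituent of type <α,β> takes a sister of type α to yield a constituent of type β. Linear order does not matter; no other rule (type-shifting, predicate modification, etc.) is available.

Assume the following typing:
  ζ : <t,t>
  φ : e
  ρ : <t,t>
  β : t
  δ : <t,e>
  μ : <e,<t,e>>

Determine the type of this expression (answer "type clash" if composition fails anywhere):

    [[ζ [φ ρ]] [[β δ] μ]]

type clash

[φ ρ]: e and <t,t> cannot combine by function application — type clash.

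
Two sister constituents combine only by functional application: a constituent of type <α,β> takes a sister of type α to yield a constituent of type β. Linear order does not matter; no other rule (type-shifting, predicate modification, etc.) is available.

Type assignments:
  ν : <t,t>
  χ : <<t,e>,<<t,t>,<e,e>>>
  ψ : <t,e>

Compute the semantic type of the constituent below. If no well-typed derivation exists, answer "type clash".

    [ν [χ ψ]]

[χ ψ]: <<t,e>,<<t,t>,<e,e>>> applied to <t,e> yields <<t,t>,<e,e>>.
[ν [χ ψ]]: <<t,t>,<e,e>> applied to <t,t> yields <e,e>.

<e,e>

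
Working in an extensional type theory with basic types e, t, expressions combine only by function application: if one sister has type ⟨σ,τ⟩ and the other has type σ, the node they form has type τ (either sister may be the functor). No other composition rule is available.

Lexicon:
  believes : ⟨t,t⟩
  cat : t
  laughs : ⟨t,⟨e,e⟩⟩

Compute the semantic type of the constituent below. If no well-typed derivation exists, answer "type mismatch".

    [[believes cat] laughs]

[believes cat]: believes is ⟨t,t⟩, cat is t; result t.
[[believes cat] laughs]: laughs is ⟨t,⟨e,e⟩⟩, [believes cat] is t; result ⟨e,e⟩.

⟨e,e⟩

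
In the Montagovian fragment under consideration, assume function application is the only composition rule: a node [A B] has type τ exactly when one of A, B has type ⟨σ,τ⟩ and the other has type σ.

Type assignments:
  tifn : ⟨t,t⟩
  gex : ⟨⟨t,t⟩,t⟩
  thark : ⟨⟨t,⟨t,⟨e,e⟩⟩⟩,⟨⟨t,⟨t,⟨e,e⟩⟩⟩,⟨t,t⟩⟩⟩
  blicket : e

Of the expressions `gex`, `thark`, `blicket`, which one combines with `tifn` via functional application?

gex — combines: gex : ⟨⟨t,t⟩,t⟩ takes tifn : ⟨t,t⟩ as argument, giving t.
thark : ⟨⟨t,⟨t,⟨e,e⟩⟩⟩,⟨⟨t,⟨t,⟨e,e⟩⟩⟩,⟨t,t⟩⟩⟩ — does not combine with tifn.
blicket : e — does not combine with tifn.

gex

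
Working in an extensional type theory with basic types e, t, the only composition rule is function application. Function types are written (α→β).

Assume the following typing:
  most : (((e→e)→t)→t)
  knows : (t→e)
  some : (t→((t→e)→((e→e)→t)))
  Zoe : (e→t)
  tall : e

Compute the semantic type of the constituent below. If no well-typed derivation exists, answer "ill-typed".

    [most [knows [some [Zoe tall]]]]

t

[Zoe tall]: (e→t) applied to e yields t.
[some [Zoe tall]]: (t→((t→e)→((e→e)→t))) applied to t yields ((t→e)→((e→e)→t)).
[knows [some [Zoe tall]]]: ((t→e)→((e→e)→t)) applied to (t→e) yields ((e→e)→t).
[most [knows [some [Zoe tall]]]]: (((e→e)→t)→t) applied to ((e→e)→t) yields t.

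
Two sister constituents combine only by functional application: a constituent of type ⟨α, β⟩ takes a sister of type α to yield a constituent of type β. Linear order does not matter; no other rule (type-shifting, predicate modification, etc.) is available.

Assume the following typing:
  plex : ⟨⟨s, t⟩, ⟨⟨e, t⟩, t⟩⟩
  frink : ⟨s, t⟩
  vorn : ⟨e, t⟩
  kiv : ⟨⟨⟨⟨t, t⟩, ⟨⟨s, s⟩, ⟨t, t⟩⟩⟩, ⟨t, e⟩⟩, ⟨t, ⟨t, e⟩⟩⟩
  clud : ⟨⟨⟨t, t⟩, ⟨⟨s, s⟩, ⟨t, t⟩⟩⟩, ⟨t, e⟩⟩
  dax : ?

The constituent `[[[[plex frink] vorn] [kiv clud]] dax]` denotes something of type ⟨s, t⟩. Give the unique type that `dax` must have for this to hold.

⟨⟨t, e⟩, ⟨s, t⟩⟩

[[[[plex frink] vorn] [kiv clud]] dax] must have type ⟨s, t⟩. The sister [[[plex frink] vorn] [kiv clud]] has type ⟨t, e⟩; that is not a function onto ⟨s, t⟩, so dax must be the functor, of type ⟨⟨t, e⟩, ⟨s, t⟩⟩.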